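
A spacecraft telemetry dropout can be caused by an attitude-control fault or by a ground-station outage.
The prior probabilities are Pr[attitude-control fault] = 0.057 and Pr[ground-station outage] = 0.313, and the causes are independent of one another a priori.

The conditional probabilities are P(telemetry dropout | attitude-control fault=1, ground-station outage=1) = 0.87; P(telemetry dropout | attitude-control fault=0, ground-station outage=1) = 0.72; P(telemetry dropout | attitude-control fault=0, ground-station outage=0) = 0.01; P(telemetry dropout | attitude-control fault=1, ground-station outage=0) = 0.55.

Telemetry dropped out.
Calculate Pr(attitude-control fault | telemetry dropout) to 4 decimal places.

Pr(attitude-control fault | telemetry dropout) ≈ 0.1447

Sum P(telemetry dropout|·) weighted by the priors over the 4 (attitude-control fault, ground-station outage) configurations:
  P(telemetry dropout) = 0.01·0.943·0.687 + 0.72·0.943·0.313 + 0.55·0.057·0.687 + 0.87·0.057·0.313
        = 0.006478 + 0.212514 + 0.021537 + 0.015522 = 0.256051
Configurations with attitude-control fault contribute 0.037059, so
  P(attitude-control fault | telemetry dropout) = 0.037059 / 0.256051 ≈ 0.1447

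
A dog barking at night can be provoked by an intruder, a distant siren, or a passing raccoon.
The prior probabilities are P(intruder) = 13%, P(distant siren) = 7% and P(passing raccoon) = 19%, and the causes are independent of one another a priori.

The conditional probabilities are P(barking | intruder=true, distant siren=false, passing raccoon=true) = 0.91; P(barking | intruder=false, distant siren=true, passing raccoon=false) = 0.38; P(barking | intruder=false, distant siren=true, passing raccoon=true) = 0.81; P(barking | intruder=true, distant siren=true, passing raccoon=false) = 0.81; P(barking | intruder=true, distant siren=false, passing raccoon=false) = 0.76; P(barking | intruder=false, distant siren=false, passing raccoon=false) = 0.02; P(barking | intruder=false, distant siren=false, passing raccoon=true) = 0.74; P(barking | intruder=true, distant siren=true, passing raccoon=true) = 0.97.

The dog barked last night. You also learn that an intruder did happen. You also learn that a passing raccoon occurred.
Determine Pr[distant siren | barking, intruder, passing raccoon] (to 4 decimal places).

Pr[distant siren | barking, intruder, passing raccoon] ≈ 0.0743

For the numerator, keep only distant siren=true terms: 0.97×0.07 = 0.067900
Denominator P(barking | intruder, passing raccoon): 0.91×0.93 + 0.97×0.07 = 0.914200
Posterior = 0.067900 / 0.914200 ≈ 0.0743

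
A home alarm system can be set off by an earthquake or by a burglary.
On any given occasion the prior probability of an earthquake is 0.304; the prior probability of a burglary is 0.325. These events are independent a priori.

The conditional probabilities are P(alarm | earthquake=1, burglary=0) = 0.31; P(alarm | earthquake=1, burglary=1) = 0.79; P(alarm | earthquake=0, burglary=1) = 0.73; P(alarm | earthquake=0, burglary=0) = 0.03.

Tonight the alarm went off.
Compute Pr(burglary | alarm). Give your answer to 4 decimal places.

Pr(burglary | alarm) ≈ 0.7578

P(alarm) = 0.03×0.696×0.675 + 0.73×0.696×0.325 + 0.31×0.304×0.675 + 0.79×0.304×0.325 = 0.014094 + 0.165126 + 0.063612 + 0.078052 = 0.320884
Restricting to configurations with burglary present: 0.165126 + 0.078052 = 0.243178.
P(burglary | alarm) = 0.243178 / 0.320884 ≈ 0.7578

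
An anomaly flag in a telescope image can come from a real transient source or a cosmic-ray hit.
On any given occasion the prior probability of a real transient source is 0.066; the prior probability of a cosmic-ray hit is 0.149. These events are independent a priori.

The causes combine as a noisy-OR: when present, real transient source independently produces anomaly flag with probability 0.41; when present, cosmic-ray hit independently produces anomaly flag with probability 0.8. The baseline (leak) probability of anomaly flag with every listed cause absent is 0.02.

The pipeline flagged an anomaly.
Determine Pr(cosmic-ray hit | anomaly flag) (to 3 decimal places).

Pr(cosmic-ray hit | anomaly flag) ≈ 0.753

Under noisy-OR, P(anomaly flag | causes) = 1 − (1−0.02)·∏(1−qᵢ) over the active causes.
For the numerator, keep only cosmic-ray hit=true terms: 0.111889 + 0.008697 = 0.120586
The normalizing constant is 0.02·0.934·0.851 + 0.804·0.934·0.149 + 0.4218·0.066·0.851 + 0.88436·0.066·0.149 = 0.160174
P(cosmic-ray hit | anomaly flag) = 0.120586/0.160174 ≈ 0.753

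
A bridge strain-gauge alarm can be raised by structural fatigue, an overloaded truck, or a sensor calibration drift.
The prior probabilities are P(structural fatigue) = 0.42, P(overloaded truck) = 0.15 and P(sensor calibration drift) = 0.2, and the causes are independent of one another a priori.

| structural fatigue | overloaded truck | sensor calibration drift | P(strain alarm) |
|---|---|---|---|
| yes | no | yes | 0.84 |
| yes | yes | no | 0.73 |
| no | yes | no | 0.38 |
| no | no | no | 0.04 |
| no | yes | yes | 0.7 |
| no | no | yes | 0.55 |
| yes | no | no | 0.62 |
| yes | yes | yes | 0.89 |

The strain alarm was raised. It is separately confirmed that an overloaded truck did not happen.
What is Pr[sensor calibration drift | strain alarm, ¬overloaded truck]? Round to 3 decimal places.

Pr[sensor calibration drift | strain alarm, ¬overloaded truck] ≈ 0.372

Numerator (weight on configurations with sensor calibration drift): 0.063800 + 0.070560 = 0.134360
Normalizer over all consistent configurations: 0.04×0.58×0.8 + 0.55×0.58×0.2 + 0.62×0.42×0.8 + 0.84×0.42×0.2 = 0.361240
Posterior = 0.134360 / 0.361240 ≈ 0.372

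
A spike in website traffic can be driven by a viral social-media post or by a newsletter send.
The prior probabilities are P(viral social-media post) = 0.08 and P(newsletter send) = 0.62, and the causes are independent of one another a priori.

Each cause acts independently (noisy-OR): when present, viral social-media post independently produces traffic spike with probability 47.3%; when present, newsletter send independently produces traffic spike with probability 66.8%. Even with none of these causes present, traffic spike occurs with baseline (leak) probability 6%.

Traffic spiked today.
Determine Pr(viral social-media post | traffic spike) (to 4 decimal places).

Under noisy-OR, P(traffic spike | causes) = 1 − (1−0.06)·∏(1−qᵢ) over the active causes.
Enumerate the 4 (viral social-media post, newsletter send) configurations and weight by the priors:
  P(traffic spike) = 0.06*0.92*0.38 + 0.68792*0.92*0.62 + 0.50462*0.08*0.38 + 0.835534*0.08*0.62
        = 0.020976 + 0.392390 + 0.015340 + 0.041442 = 0.470148
The terms with viral social-media post present sum to 0.056782, so
  P(viral social-media post | traffic spike) = 0.056782 / 0.470148 ≈ 0.1208

Pr(viral social-media post | traffic spike) ≈ 0.1208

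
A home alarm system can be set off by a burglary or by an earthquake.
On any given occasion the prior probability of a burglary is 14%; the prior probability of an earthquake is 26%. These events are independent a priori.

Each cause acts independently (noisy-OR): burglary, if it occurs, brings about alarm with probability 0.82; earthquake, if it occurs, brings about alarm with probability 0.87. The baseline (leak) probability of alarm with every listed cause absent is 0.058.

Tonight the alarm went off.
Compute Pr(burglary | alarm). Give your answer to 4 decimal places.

Pr(burglary | alarm) ≈ 0.3429

Under noisy-OR, P(alarm | causes) = 1 − (1−0.058)·∏(1−qᵢ) over the active causes.
P(alarm) = 0.058×0.86×0.74 + 0.87754×0.86×0.26 + 0.83044×0.14×0.74 + 0.977957×0.14×0.26 = 0.036911 + 0.196218 + 0.086034 + 0.035598 = 0.354761
Of this, 0.121632 comes from 0.086034 + 0.035598 (the burglary=true cases).
P(burglary | alarm) = 0.121632 / 0.354761 ≈ 0.3429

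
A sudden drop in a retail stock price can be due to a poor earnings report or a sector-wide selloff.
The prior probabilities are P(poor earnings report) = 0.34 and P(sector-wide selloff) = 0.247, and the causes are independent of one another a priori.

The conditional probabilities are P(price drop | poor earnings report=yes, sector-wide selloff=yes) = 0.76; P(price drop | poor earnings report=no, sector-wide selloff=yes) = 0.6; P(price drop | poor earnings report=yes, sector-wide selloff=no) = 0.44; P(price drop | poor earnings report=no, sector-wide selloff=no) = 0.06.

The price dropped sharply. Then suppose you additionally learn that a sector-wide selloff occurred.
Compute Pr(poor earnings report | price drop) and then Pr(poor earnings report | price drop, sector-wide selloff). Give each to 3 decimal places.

Pr(poor earnings report | price drop) ≈ 0.580; Pr(poor earnings report | price drop, sector-wide selloff) ≈ 0.395

Numerator (weight on configurations with poor earnings report): 0.112649 + 0.063825 = 0.176474
Denominator P(price drop): 0.06×0.66×0.753 + 0.6×0.66×0.247 + 0.44×0.34×0.753 + 0.76×0.34×0.247 = 0.304105
P(poor earnings report | price drop) = 0.176474/0.304105 ≈ 0.580

With the extra evidence:
For the numerator, keep only poor earnings report=true terms: 0.76·0.34 = 0.258400
Denominator P(price drop | sector-wide selloff): 0.6·0.66 + 0.76·0.34 = 0.654400
Posterior = 0.258400 / 0.654400 ≈ 0.395
This is intercausal reasoning (explaining away): once sector-wide selloff accounts for the price drop, poor earnings report becomes less likely.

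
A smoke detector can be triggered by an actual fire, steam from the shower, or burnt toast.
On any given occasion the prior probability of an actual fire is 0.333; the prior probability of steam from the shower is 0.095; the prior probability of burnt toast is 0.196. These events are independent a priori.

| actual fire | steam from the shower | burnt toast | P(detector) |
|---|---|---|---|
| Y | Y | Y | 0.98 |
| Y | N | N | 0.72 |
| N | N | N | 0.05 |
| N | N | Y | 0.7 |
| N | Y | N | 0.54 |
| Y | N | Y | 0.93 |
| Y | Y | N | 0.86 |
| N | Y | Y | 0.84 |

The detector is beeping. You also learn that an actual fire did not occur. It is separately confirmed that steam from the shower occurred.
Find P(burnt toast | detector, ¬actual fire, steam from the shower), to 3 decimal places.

P(burnt toast | detector, ¬actual fire, steam from the shower) ≈ 0.275

P(detector | ¬actual fire, steam from the shower) = 0.54·0.804 + 0.84·0.196 = 0.434160 + 0.164640 = 0.598800
Restricting to configurations with burnt toast present: 0.84·0.196 = 0.164640.
Hence the posterior is 0.164640/0.598800 ≈ 0.275.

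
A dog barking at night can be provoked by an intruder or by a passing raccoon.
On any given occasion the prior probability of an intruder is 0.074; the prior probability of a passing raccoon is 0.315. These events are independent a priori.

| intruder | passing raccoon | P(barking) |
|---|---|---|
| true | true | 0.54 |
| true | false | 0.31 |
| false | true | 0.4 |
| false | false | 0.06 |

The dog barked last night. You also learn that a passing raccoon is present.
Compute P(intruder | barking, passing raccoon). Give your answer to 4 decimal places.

P(intruder | barking, passing raccoon) ≈ 0.0974

Enumerate both values of intruder and weight by the priors:
  P(barking | passing raccoon) = 0.4·0.926 + 0.54·0.074
        = 0.370400 + 0.039960 = 0.410360
Keeping only the intruder-present terms gives 0.039960, so
  P(intruder | barking, passing raccoon) = 0.039960 / 0.410360 ≈ 0.0974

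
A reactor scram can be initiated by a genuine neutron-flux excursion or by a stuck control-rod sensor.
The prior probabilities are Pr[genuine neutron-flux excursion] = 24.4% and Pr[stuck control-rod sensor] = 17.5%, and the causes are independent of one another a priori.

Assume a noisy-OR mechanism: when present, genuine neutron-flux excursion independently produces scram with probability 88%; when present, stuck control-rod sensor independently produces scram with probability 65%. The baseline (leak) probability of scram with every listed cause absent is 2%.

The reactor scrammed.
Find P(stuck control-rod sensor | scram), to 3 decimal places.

Under noisy-OR, P(scram | causes) = 1 − (1−0.02)·∏(1−qᵢ) over the active causes.
P(scram) = 0.02·0.756·0.825 + 0.657·0.756·0.175 + 0.8824·0.244·0.825 + 0.95884·0.244·0.175 = 0.012474 + 0.086921 + 0.177627 + 0.040942 = 0.317964
The stuck control-rod sensor-present share is 0.086921 + 0.040942 = 0.127863.
Hence the posterior is 0.127863/0.317964 ≈ 0.402.

P(stuck control-rod sensor | scram) ≈ 0.402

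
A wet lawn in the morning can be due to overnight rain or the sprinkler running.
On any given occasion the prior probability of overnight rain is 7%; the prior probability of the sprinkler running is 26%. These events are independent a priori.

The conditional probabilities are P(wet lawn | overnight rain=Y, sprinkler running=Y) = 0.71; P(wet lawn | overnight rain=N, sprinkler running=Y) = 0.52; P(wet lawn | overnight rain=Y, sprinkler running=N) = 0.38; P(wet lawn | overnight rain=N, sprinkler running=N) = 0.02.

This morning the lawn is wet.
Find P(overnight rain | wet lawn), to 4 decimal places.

P(overnight rain | wet lawn) ≈ 0.1895

Enumerate the 4 (overnight rain, sprinkler running) configurations and weight by the priors:
  P(wet lawn) = 0.02·0.93·0.74 + 0.52·0.93·0.26 + 0.38·0.07·0.74 + 0.71·0.07·0.26
        = 0.013764 + 0.125736 + 0.019684 + 0.012922 = 0.172106
Configurations with overnight rain contribute 0.032606, so
  P(overnight rain | wet lawn) = 0.032606 / 0.172106 ≈ 0.1895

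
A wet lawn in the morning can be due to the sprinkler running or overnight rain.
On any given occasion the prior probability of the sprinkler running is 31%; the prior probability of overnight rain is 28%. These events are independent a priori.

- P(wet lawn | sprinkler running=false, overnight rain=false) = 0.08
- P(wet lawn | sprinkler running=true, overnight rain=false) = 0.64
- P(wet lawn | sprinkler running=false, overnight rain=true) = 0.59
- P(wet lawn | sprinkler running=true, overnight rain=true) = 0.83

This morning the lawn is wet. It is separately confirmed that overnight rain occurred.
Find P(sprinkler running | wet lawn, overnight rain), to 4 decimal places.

P(sprinkler running | wet lawn, overnight rain) ≈ 0.3873

Numerator (weight on configurations with sprinkler running): 0.83×0.31 = 0.257300
Denominator P(wet lawn | overnight rain): 0.59×0.69 + 0.83×0.31 = 0.664400
P(sprinkler running | wet lawn, overnight rain) = 0.257300/0.664400 ≈ 0.3873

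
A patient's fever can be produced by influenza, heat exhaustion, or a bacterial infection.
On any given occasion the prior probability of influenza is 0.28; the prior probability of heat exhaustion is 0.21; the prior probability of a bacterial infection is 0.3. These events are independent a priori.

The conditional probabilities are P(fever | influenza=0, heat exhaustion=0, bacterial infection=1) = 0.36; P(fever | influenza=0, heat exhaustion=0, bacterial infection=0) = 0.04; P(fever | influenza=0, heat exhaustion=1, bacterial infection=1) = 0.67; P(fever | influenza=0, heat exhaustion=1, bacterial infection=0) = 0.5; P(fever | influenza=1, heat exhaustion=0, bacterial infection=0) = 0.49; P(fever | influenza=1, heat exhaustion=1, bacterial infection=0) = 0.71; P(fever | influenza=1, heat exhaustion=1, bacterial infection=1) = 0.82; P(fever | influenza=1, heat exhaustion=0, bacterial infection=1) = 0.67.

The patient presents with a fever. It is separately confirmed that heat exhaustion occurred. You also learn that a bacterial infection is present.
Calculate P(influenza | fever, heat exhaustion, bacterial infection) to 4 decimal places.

P(influenza | fever, heat exhaustion, bacterial infection) ≈ 0.3225

Weight on influenza=true, given the evidence: 0.82·0.28 = 0.229600
Denominator P(fever | heat exhaustion, bacterial infection): 0.67·0.72 + 0.82·0.28 = 0.712000
P(influenza | fever, heat exhaustion, bacterial infection) = 0.229600/0.712000 ≈ 0.3225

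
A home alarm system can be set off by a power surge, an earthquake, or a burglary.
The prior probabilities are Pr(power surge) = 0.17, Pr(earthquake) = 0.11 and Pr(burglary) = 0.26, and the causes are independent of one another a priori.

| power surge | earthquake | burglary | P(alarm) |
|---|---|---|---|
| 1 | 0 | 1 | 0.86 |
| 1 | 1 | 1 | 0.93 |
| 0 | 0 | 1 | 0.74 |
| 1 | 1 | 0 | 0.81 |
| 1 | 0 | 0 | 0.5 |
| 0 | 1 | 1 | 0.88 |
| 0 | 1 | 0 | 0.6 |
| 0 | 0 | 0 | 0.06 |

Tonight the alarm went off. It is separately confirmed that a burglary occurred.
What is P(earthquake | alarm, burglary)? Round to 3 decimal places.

P(alarm | burglary) = 0.74*0.83*0.89 + 0.88*0.83*0.11 + 0.86*0.17*0.89 + 0.93*0.17*0.11 = 0.546638 + 0.080344 + 0.130118 + 0.017391 = 0.774491
Restricting to configurations with earthquake present: 0.080344 + 0.017391 = 0.097735.
Hence the posterior is 0.097735/0.774491 ≈ 0.126.

P(earthquake | alarm, burglary) ≈ 0.126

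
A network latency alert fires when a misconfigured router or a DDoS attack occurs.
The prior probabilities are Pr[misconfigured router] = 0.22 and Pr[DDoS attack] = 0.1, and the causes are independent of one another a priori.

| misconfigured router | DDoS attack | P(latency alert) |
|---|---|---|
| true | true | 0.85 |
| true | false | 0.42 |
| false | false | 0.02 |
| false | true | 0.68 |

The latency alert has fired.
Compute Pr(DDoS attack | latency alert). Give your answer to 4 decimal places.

Pr(DDoS attack | latency alert) ≈ 0.4246

Weight on DDoS attack=true, given the evidence: 0.053040 + 0.018700 = 0.071740
Normalizer over all consistent configurations: 0.02·0.78·0.9 + 0.68·0.78·0.1 + 0.42·0.22·0.9 + 0.85·0.22·0.1 = 0.168940
P(DDoS attack | latency alert) = 0.071740/0.168940 ≈ 0.4246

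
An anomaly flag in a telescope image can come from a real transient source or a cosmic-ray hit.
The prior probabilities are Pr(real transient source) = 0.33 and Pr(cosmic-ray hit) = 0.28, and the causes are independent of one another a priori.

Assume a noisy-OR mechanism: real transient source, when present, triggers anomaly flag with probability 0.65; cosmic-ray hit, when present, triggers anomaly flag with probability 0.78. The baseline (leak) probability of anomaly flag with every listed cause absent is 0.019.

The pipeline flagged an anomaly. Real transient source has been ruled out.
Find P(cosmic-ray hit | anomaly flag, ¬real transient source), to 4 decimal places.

P(cosmic-ray hit | anomaly flag, ¬real transient source) ≈ 0.9414

Under noisy-OR, P(anomaly flag | causes) = 1 − (1−0.019)·∏(1−qᵢ) over the active causes.
Enumerate both values of cosmic-ray hit and weight by the priors:
  P(anomaly flag | ¬real transient source) = 0.019·0.72 + 0.78418·0.28
        = 0.013680 + 0.219570 = 0.233250
The terms with cosmic-ray hit present sum to 0.219570, so
  P(cosmic-ray hit | anomaly flag, ¬real transient source) = 0.219570 / 0.233250 ≈ 0.9414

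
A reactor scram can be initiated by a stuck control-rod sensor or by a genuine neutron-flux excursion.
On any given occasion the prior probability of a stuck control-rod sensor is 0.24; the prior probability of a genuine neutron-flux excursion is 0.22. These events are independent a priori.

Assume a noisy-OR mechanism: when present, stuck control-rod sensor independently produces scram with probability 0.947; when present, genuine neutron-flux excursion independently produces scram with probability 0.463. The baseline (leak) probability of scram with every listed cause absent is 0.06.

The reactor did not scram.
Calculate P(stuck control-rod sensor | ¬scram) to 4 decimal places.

P(stuck control-rod sensor | ¬scram) ≈ 0.0165

Under noisy-OR, P(scram | causes) = 1 − (1−0.06)·∏(1−qᵢ) over the active causes.
Numerator (weight on configurations with stuck control-rod sensor): 0.009326 + 0.001413 = 0.010739
Denominator P(¬scram): 0.94*0.76*0.78 + 0.50478*0.76*0.22 + 0.04982*0.24*0.78 + 0.026753*0.24*0.22 = 0.652370
Posterior = 0.010739 / 0.652370 ≈ 0.0165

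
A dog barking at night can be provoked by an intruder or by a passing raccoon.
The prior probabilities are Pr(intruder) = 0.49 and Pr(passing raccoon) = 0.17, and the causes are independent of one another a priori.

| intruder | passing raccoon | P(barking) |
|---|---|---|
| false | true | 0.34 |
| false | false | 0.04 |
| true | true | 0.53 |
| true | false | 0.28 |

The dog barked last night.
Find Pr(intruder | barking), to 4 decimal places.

Pr(intruder | barking) ≈ 0.7730

Numerator (weight on configurations with intruder): 0.113876 + 0.044149 = 0.158025
Normalizer over all consistent configurations: 0.04*0.51*0.83 + 0.34*0.51*0.17 + 0.28*0.49*0.83 + 0.53*0.49*0.17 = 0.204435
Posterior = 0.158025 / 0.204435 ≈ 0.7730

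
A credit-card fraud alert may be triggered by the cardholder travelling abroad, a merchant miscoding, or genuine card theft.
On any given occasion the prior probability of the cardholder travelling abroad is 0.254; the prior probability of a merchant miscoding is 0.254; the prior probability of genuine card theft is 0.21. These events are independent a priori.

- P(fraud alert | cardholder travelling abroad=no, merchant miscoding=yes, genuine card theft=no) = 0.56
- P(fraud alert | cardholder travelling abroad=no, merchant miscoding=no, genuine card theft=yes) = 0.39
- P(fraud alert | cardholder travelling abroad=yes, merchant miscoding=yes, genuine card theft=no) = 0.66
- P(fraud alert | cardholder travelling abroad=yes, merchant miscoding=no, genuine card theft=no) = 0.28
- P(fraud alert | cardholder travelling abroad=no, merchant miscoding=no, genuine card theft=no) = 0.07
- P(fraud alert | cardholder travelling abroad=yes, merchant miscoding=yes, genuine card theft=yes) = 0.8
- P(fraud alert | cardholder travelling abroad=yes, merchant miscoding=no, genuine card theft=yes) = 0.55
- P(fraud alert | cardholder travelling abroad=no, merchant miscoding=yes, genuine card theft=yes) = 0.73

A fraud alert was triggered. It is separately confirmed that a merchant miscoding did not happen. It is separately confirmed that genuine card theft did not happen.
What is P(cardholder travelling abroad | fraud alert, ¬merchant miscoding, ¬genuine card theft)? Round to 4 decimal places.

For the numerator, keep only cardholder travelling abroad=true terms: 0.28*0.254 = 0.071120
Normalizer over all consistent configurations: 0.07*0.746 + 0.28*0.254 = 0.123340
Posterior = 0.071120 / 0.123340 ≈ 0.5766

P(cardholder travelling abroad | fraud alert, ¬merchant miscoding, ¬genuine card theft) ≈ 0.5766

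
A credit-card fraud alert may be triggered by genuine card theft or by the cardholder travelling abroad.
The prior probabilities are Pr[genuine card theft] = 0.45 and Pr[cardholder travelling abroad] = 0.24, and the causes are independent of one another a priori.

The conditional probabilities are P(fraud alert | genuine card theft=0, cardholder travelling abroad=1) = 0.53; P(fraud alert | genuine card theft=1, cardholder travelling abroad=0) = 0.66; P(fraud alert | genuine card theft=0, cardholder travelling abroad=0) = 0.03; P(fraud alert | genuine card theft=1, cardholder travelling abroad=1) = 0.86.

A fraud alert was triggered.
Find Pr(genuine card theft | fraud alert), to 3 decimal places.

Sum P(fraud alert|·) weighted by the priors over the 4 (genuine card theft, cardholder travelling abroad) configurations:
  P(fraud alert) = 0.03·0.55·0.76 + 0.53·0.55·0.24 + 0.66·0.45·0.76 + 0.86·0.45·0.24
        = 0.012540 + 0.069960 + 0.225720 + 0.092880 = 0.401100
The terms with genuine card theft present sum to 0.318600, so
  P(genuine card theft | fraud alert) = 0.318600 / 0.401100 ≈ 0.794

Pr(genuine card theft | fraud alert) ≈ 0.794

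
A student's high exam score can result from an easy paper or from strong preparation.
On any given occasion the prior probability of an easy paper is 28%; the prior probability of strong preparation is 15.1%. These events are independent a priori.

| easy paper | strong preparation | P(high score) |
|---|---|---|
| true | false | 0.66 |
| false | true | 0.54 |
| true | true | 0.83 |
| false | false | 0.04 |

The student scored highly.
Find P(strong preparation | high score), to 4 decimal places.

P(high score) = 0.04*0.72*0.849 + 0.54*0.72*0.151 + 0.66*0.28*0.849 + 0.83*0.28*0.151 = 0.024451 + 0.058709 + 0.156895 + 0.035092 = 0.275147
Restricting to configurations with strong preparation present: 0.058709 + 0.035092 = 0.093801.
Hence the posterior is 0.093801/0.275147 ≈ 0.3409.

P(strong preparation | high score) ≈ 0.3409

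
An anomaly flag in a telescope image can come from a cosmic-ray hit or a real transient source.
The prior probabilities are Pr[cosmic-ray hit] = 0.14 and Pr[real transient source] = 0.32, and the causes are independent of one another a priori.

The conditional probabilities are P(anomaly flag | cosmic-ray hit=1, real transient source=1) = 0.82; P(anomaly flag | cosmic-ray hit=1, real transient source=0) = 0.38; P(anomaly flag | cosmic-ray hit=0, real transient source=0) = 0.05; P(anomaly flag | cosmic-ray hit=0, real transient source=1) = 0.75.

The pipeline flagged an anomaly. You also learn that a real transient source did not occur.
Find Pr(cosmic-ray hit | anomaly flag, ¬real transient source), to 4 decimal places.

Pr(cosmic-ray hit | anomaly flag, ¬real transient source) ≈ 0.5530

By total probability over both values of cosmic-ray hit:
  P(anomaly flag | ¬real transient source) = 0.05·0.86 + 0.38·0.14
        = 0.043000 + 0.053200 = 0.096200
Configurations with cosmic-ray hit contribute 0.053200, so
  P(cosmic-ray hit | anomaly flag, ¬real transient source) = 0.053200 / 0.096200 ≈ 0.5530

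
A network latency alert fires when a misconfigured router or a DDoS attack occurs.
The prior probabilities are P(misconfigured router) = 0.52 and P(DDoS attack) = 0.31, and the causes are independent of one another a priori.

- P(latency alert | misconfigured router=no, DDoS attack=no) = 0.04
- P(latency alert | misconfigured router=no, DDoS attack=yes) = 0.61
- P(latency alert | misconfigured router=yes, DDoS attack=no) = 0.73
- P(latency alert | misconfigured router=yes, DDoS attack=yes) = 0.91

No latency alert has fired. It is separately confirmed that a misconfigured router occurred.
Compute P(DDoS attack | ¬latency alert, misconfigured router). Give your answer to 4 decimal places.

P(DDoS attack | ¬latency alert, misconfigured router) ≈ 0.1303

P(¬latency alert | misconfigured router) = 0.27·0.69 + 0.09·0.31 = 0.186300 + 0.027900 = 0.214200
Restricting to configurations with DDoS attack present: 0.09·0.31 = 0.027900.
So P(DDoS attack | ¬latency alert, misconfigured router) = 0.027900/0.214200 ≈ 0.1303.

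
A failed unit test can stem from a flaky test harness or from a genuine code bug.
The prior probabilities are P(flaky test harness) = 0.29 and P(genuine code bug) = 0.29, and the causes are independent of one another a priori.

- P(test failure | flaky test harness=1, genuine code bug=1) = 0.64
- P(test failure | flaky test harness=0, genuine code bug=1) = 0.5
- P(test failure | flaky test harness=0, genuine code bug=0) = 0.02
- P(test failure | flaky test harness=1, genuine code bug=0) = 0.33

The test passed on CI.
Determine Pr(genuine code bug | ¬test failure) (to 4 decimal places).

Pr(genuine code bug | ¬test failure) ≈ 0.1741

For the numerator, keep only genuine code bug=true terms: 0.102950 + 0.030276 = 0.133226
Normalizer over all consistent configurations: 0.98*0.71*0.71 + 0.5*0.71*0.29 + 0.67*0.29*0.71 + 0.36*0.29*0.29 = 0.765197
P(genuine code bug | ¬test failure) = 0.133226/0.765197 ≈ 0.1741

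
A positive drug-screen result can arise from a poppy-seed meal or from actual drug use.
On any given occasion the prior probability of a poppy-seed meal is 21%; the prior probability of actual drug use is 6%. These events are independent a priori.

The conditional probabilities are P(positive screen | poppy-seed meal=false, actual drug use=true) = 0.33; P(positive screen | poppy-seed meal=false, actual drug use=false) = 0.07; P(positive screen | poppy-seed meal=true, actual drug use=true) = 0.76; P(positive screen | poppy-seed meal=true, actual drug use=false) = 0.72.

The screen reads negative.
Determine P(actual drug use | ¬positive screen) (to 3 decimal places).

P(actual drug use | ¬positive screen) ≈ 0.045

Enumerate the 4 (poppy-seed meal, actual drug use) configurations and weight by the priors:
  P(¬positive screen) = 0.93×0.79×0.94 + 0.67×0.79×0.06 + 0.28×0.21×0.94 + 0.24×0.21×0.06
        = 0.690618 + 0.031758 + 0.055272 + 0.003024 = 0.780672
The terms with actual drug use present sum to 0.034782, so
  P(actual drug use | ¬positive screen) = 0.034782 / 0.780672 ≈ 0.045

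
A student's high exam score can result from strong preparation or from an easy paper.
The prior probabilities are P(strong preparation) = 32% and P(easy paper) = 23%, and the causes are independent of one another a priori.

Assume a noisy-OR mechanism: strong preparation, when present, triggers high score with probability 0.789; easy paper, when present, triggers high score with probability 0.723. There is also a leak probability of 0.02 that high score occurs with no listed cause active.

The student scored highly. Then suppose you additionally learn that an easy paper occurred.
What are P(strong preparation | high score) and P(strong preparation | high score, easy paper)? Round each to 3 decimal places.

P(strong preparation | high score) ≈ 0.680; P(strong preparation | high score, easy paper) ≈ 0.378

Under noisy-OR, P(high score | causes) = 1 − (1−0.02)·∏(1−qᵢ) over the active causes.
By total probability over the 4 (strong preparation, easy paper) configurations:
  P(high score) = 0.02*0.68*0.77 + 0.72854*0.68*0.23 + 0.79322*0.32*0.77 + 0.942722*0.32*0.23
        = 0.010472 + 0.113944 + 0.195449 + 0.069384 = 0.389249
The terms with strong preparation present sum to 0.264833, so
  P(strong preparation | high score) = 0.264833 / 0.389249 ≈ 0.680

Now condition on the additional information:
For the numerator, keep only strong preparation=true terms: 0.942722×0.32 = 0.301671
Denominator P(high score | easy paper): 0.72854×0.68 + 0.942722×0.32 = 0.797078
Posterior = 0.301671 / 0.797078 ≈ 0.378
Conditioning on easy paper lowers the posterior on strong preparation: the classic explaining-away effect in a common-effect structure.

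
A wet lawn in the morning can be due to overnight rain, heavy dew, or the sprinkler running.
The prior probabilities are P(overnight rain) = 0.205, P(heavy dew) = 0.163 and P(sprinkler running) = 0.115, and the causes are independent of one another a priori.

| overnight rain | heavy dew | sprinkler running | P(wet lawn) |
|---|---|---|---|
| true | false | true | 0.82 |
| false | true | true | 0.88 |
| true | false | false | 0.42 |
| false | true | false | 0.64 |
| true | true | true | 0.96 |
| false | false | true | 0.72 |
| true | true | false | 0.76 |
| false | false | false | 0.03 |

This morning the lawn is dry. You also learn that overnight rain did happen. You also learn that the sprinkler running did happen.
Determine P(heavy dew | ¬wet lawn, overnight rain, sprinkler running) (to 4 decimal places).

P(heavy dew | ¬wet lawn, overnight rain, sprinkler running) ≈ 0.0415

Weight on heavy dew=true, given the evidence: 0.04×0.163 = 0.006520
Normalizer over all consistent configurations: 0.18×0.837 + 0.04×0.163 = 0.157180
P(heavy dew | ¬wet lawn, overnight rain, sprinkler running) = 0.006520/0.157180 ≈ 0.0415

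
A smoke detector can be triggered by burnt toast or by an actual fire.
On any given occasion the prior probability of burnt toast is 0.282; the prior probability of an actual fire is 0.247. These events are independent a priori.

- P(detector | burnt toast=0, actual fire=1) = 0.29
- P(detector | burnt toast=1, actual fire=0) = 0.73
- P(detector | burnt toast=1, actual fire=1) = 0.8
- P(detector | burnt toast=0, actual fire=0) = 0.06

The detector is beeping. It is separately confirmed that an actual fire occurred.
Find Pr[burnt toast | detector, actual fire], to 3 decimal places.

Pr[burnt toast | detector, actual fire] ≈ 0.520

Sum P(detector|·) weighted by the priors over both values of burnt toast:
  P(detector | actual fire) = 0.29·0.718 + 0.8·0.282
        = 0.208220 + 0.225600 = 0.433820
The terms with burnt toast present sum to 0.225600, so
  P(burnt toast | detector, actual fire) = 0.225600 / 0.433820 ≈ 0.520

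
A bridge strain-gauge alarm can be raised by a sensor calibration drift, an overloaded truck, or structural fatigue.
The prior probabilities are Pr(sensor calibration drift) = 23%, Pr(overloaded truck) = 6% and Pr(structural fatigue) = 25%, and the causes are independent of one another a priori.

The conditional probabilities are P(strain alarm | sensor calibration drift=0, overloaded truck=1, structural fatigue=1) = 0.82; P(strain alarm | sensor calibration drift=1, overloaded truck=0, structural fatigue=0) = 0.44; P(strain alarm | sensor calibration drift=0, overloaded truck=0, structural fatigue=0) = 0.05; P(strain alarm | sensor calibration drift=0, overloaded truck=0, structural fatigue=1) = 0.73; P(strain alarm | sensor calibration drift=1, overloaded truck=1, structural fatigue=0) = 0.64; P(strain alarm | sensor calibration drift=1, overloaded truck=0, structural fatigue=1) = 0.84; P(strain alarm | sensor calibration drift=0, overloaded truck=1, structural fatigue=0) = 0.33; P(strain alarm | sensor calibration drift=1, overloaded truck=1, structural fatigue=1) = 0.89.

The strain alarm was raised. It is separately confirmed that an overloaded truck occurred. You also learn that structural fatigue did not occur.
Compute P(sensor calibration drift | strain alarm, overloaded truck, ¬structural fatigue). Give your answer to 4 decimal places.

P(sensor calibration drift | strain alarm, overloaded truck, ¬structural fatigue) ≈ 0.3668

Sum P(strain alarm|·) weighted by the priors over both values of sensor calibration drift:
  P(strain alarm | overloaded truck, ¬structural fatigue) = 0.33*0.77 + 0.64*0.23
        = 0.254100 + 0.147200 = 0.401300
The terms with sensor calibration drift present sum to 0.147200, so
  P(sensor calibration drift | strain alarm, overloaded truck, ¬structural fatigue) = 0.147200 / 0.401300 ≈ 0.3668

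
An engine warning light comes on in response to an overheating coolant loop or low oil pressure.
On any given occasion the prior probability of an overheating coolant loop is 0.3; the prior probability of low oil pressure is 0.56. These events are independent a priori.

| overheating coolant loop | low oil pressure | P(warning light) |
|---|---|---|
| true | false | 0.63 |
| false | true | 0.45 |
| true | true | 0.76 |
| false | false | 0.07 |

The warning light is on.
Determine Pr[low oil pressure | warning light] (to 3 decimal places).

Pr[low oil pressure | warning light] ≈ 0.744

P(warning light) = 0.07*0.7*0.44 + 0.45*0.7*0.56 + 0.63*0.3*0.44 + 0.76*0.3*0.56 = 0.021560 + 0.176400 + 0.083160 + 0.127680 = 0.408800
The low oil pressure-present share is 0.176400 + 0.127680 = 0.304080.
So P(low oil pressure | warning light) = 0.304080/0.408800 ≈ 0.744.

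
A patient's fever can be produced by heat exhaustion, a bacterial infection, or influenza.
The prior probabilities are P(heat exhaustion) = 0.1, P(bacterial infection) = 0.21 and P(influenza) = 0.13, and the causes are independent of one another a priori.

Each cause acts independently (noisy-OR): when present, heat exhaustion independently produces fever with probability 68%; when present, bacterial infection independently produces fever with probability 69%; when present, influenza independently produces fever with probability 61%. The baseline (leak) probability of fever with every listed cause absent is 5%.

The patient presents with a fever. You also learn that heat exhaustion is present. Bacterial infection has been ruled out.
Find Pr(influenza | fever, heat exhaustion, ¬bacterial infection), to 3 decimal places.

Under noisy-OR, P(fever | causes) = 1 − (1−0.05)·∏(1−qᵢ) over the active causes.
For the numerator, keep only influenza=true terms: 0.88144×0.13 = 0.114587
Denominator P(fever | heat exhaustion, ¬bacterial infection): 0.696×0.87 + 0.88144×0.13 = 0.720107
P(influenza | fever, heat exhaustion, ¬bacterial infection) = 0.114587/0.720107 ≈ 0.159

Pr(influenza | fever, heat exhaustion, ¬bacterial infection) ≈ 0.159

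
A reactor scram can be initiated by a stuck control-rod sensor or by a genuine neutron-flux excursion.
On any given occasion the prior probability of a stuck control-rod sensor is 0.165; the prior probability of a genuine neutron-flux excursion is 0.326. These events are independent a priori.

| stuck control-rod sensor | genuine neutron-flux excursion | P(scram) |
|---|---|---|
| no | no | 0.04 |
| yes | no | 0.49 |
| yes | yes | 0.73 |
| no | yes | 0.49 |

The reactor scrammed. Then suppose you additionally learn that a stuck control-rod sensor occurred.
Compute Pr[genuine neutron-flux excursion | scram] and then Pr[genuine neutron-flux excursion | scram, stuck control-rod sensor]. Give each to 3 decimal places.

Pr[genuine neutron-flux excursion | scram] ≈ 0.692; Pr[genuine neutron-flux excursion | scram, stuck control-rod sensor] ≈ 0.419

P(scram) = 0.04·0.835·0.674 + 0.49·0.835·0.326 + 0.49·0.165·0.674 + 0.73·0.165·0.326 = 0.022512 + 0.133383 + 0.054493 + 0.039267 = 0.249655
Restricting to configurations with genuine neutron-flux excursion present: 0.133383 + 0.039267 = 0.172650.
So P(genuine neutron-flux excursion | scram) = 0.172650/0.249655 ≈ 0.692.

Now condition on the additional information:
Enumerate both values of genuine neutron-flux excursion and weight by the priors:
  P(scram | stuck control-rod sensor) = 0.49×0.674 + 0.73×0.326
        = 0.330260 + 0.237980 = 0.568240
The terms with genuine neutron-flux excursion present sum to 0.237980, so
  P(genuine neutron-flux excursion | scram, stuck control-rod sensor) = 0.237980 / 0.568240 ≈ 0.419
The drop from 0.692 to 0.419 is the explaining-away (discounting) effect.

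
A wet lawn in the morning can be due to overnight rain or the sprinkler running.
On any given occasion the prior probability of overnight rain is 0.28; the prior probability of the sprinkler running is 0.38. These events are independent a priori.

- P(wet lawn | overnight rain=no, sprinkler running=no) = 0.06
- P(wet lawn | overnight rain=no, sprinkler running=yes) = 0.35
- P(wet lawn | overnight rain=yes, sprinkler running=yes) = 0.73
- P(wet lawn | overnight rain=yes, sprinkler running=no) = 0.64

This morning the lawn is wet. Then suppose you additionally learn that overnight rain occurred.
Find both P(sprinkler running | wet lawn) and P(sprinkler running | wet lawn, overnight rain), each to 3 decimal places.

P(sprinkler running | wet lawn) ≈ 0.557; P(sprinkler running | wet lawn, overnight rain) ≈ 0.411

Enumerate the 4 (overnight rain, sprinkler running) configurations and weight by the priors:
  P(wet lawn) = 0.06·0.72·0.62 + 0.35·0.72·0.38 + 0.64·0.28·0.62 + 0.73·0.28·0.38
        = 0.026784 + 0.095760 + 0.111104 + 0.077672 = 0.311320
Configurations with sprinkler running contribute 0.173432, so
  P(sprinkler running | wet lawn) = 0.173432 / 0.311320 ≈ 0.557

Now condition on the additional information:
Weight on sprinkler running=true, given the evidence: 0.73·0.38 = 0.277400
The normalizing constant is 0.64·0.62 + 0.73·0.38 = 0.674200
Posterior = 0.277400 / 0.674200 ≈ 0.411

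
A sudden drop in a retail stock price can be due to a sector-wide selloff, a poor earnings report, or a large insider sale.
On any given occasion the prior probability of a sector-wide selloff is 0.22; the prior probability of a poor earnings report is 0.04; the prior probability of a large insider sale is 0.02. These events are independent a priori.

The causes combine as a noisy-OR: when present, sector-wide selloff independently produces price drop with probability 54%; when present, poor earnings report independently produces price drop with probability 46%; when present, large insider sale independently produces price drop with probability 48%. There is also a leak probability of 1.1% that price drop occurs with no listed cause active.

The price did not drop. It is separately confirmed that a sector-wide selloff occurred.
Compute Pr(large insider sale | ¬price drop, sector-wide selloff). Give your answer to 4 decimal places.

Pr(large insider sale | ¬price drop, sector-wide selloff) ≈ 0.0105

Under noisy-OR, P(price drop | causes) = 1 − (1−0.011)·∏(1−qᵢ) over the active causes.
By total probability over the 4 (poor earnings report, large insider sale) configurations:
  P(¬price drop | sector-wide selloff) = 0.45494·0.96·0.98 + 0.236569·0.96·0.02 + 0.245668·0.04·0.98 + 0.127747·0.04·0.02
        = 0.428008 + 0.004542 + 0.009630 + 0.000102 = 0.442282
The terms with large insider sale present sum to 0.004644, so
  P(large insider sale | ¬price drop, sector-wide selloff) = 0.004644 / 0.442282 ≈ 0.0105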